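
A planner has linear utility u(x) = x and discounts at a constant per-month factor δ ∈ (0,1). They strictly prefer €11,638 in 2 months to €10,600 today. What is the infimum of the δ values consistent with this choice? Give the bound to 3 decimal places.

δ > 0.954

Comparing present values: 10600 < δ^2·11638.
Hence δ^2 > 10600/11638 = 0.91081, and x ↦ x^(1/2) is increasing on (0,∞).
δ > 0.91081^(1/2) = 0.954.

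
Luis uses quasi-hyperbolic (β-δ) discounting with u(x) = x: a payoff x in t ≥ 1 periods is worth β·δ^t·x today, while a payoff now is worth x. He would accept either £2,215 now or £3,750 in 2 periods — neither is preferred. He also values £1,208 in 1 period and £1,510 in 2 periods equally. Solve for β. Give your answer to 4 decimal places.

The second indifference involves only future payoffs, so β cancels: β·δ^1·1208 = β·δ^2·1510, giving δ = 1208/1510 = 0.80000.
The first indifference: 2215 = β·δ^2·3750, so β = 2215/(δ^2·3750) = 2215/(0.64000·3750) ≈ 0.9229.

β ≈ 0.9229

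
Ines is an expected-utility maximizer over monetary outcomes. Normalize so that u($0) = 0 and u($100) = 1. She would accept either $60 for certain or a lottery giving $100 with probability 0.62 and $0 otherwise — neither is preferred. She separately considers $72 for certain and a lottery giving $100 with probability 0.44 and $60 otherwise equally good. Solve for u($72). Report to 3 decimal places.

0.787

First, u($60) = 0.62·u($100) + 0.38·u($0) = 0.62.
Then u($72) = 0.44·u($100) + 0.56·u($60) = 0.44·1.00 + 0.56·0.62 = 0.7872.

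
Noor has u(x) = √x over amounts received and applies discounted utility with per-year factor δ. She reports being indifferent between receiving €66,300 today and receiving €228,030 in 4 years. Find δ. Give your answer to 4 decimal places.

The payoff in 4 years is discounted by δ^4, so u(66300) = δ^4·u(228030) and δ^4 = u(66300)/u(228030).
With u(x) = √x: δ^4 = √66300/√228030 = √(66300/228030) = 0.53921.
Taking the 4th root: δ = 0.53921^(1/4) ≈ 0.8569.

δ ≈ 0.8569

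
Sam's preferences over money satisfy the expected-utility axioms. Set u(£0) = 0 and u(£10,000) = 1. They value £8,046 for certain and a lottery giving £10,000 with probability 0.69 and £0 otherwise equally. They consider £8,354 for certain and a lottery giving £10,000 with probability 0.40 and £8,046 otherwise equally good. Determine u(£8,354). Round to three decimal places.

0.814

From the first indifference, u(£8,046) = 0.69·u(£10,000) + 0.31·u(£0) = 0.69·1 + 0.31·0 = 0.69.
Then u(£8,354) = 0.40·u(£10,000) + 0.60·u(£8,046) = 0.40·1.00 + 0.60·0.69 = 0.8140.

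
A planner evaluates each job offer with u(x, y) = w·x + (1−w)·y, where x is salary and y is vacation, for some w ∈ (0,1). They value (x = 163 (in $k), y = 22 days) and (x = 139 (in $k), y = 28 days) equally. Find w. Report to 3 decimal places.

w = 0.200

Indifference: w·163 + (1−w)·22 = w·139 + (1−w)·28.
Collecting terms: w·24 = (1−w)·6.
So w/(1−w) = 6/24 = 0.2500, giving w = 6/(24+6) = 0.200.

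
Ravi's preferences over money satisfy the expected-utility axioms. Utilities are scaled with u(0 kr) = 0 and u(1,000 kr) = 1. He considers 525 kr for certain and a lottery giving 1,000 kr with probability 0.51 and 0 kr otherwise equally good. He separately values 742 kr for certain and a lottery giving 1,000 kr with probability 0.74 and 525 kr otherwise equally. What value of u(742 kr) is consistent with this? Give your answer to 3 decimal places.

First, u(525 kr) = 0.51·u(1,000 kr) + 0.49·u(0 kr) = 0.51.
Chaining: u(742 kr) = 0.74·1.00 + 0.26·0.51 = 0.8726.

0.873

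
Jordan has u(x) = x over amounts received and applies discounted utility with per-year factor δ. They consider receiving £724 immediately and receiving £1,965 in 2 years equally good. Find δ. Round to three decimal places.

δ ≈ 0.607

Equating discounted utilities: u(724) = δ^2·u(1965) ⇒ δ^2 = u(724)/u(1965).
With u(x) = x: δ^2 = 724/1965 = 0.36845.
So δ = 0.36845^(1/2) ≈ 0.607.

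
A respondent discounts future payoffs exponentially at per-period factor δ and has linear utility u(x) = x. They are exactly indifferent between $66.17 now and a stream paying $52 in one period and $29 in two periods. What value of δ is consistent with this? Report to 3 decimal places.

The stream is worth 52δ + 29δ² today, so 52δ + 29δ² = 66.17.
So 29δ² + 52δ − 66.17 = 0.
By the quadratic formula (taking the positive root), δ = (−52 + √10379.72) / 58 ≈ 0.860.

δ ≈ 0.860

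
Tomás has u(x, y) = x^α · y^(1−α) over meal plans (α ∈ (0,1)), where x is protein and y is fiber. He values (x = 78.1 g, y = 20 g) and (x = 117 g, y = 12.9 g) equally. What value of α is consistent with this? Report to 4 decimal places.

Indifference: 78.1^α · 20^(1−α) = 117^α · 12.9^(1−α).
Rearrange to (78.1/117)^α = (12.9/20)^(1−α) and take logs: α·-0.4041839 = (1−α)·-0.4385050.
So α/(1−α) = (-0.4385050)/(-0.4041839) = 1.0849146, and α = 1.0849146/2.0849146 ≈ 0.5204.

α ≈ 0.5204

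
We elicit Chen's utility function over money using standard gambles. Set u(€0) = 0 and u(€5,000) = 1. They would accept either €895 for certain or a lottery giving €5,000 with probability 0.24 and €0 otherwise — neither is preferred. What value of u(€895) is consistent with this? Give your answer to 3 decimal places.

0.240

u(€895) equals the lottery's expected utility: 0.24·1 + 0.76·0 = 0.24.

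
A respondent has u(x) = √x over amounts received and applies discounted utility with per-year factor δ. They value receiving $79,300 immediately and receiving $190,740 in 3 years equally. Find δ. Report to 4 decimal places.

Equating discounted utilities: u(79300) = δ^3·u(190740) ⇒ δ^3 = u(79300)/u(190740).
Since u(x) = √x, δ^3 = √(79300/190740) = 0.64479.
So δ = 0.64479^(1/3) ≈ 0.8639.

δ ≈ 0.8639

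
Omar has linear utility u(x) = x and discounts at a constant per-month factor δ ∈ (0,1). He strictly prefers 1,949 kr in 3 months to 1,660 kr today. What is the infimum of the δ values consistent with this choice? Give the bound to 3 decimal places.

δ > 0.948

Comparing present values: 1660 < δ^3·1949.
Hence δ^3 > 1660/1949 = 0.85172, and x ↦ x^(1/3) is increasing on (0,∞).
δ > 0.85172^(1/3) = 0.948.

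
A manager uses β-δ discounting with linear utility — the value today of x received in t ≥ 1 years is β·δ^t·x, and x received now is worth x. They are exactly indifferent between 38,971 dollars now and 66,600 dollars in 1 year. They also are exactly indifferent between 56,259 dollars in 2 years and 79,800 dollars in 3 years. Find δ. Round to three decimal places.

From the later pair, β·δ^2·56259 = β·δ^3·79800; dividing through, δ = 56259/79800 = 0.70500.

δ ≈ 0.705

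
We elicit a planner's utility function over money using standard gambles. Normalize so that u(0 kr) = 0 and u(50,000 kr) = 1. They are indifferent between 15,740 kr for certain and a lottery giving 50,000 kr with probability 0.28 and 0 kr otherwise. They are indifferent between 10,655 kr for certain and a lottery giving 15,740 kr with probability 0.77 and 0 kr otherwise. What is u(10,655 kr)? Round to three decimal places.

First, u(15,740 kr) = 0.28·u(50,000 kr) + 0.72·u(0 kr) = 0.28.
Then u(10,655 kr) = 0.77·u(15,740 kr) + 0.23·u(0 kr) = 0.77·0.28 + 0.23·0.00 = 0.2156.

0.216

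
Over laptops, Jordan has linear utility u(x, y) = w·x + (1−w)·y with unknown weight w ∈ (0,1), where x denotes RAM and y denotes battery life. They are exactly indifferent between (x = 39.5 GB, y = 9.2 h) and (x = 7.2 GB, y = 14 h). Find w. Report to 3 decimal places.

w = 0.129

Indifference: w·39.5 + (1−w)·9.2 = w·7.2 + (1−w)·14.
Collecting terms: w·32.3 = (1−w)·4.8.
So w/(1−w) = 4.8/32.3 = 0.1486, giving w = 4.8/(32.3+4.8) = 0.129.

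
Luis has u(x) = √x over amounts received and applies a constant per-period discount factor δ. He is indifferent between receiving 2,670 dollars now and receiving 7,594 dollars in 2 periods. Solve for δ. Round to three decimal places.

δ ≈ 0.770

Indifference means u(2670) = δ^2 · u(7594), so δ^2 = u(2670)/u(7594).
Since u(x) = √x, δ^2 = √(2670/7594) = 0.59295.
Hence δ = (0.59295)^(1/2) = 0.77003.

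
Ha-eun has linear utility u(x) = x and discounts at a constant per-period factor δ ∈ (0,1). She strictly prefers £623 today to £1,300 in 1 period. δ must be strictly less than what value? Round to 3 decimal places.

δ < 0.479

Comparing present values: 623 > δ·1300.
Dividing through by 1300 gives δ < 0.47923.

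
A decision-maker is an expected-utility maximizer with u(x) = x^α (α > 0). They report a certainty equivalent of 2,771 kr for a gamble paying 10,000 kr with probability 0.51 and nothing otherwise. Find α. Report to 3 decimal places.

α ≈ 0.525

The lottery's expected utility is 0.51·u(10000) + 0.49·u(0) = 0.51·10000^α (since u(0) = 0 for α > 0).
Setting u(2771) equal to that: 2771^α = 0.51·10000^α ⇒ (2771/10000)^α = 0.51.
Take logs: α = ln 0.51 / ln(2771/10000) ≈ 0.52467.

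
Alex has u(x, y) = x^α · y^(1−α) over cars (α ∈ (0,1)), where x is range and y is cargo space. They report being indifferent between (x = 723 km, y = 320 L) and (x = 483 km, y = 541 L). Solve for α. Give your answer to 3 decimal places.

α ≈ 0.566

Set the two utilities equal: 723^α·320^(1−α) = 483^α·541^(1−α).
(723/483)^α = (541/320)^(1−α); take logs: α·ln(723/483) = (1−α)·ln(541/320), i.e. α·0.403393 = (1−α)·0.525098.
So α/(1−α) = (0.525098)/(0.403393) = 1.301703, and α = 1.301703/2.301703 ≈ 0.566.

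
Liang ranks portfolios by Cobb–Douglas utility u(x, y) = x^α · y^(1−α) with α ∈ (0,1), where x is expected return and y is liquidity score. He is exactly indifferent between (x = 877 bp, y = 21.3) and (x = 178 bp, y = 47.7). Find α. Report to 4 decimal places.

α ≈ 0.3358

Set the two utilities equal: 877^α·21.3^(1−α) = 178^α·47.7^(1−α).
(877/178)^α = (47.7/21.3)^(1−α); take logs: α·ln(877/178) = (1−α)·ln(47.7/21.3), i.e. α·1.5947234 = (1−α)·0.8062243.
Thus α·(2.4009477) = 0.8062243, so α = 0.8062243/2.4009477 ≈ 0.3358.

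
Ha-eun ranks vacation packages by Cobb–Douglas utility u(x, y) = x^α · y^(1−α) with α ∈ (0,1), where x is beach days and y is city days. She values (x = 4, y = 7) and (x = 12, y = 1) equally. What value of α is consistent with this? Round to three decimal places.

α ≈ 0.639

Set the two utilities equal: 4^α·7^(1−α) = 12^α·1^(1−α).
(4/12)^α = (1/7)^(1−α); take logs: α·ln(4/12) = (1−α)·ln(1/7), i.e. α·-1.098612 = (1−α)·-1.945910.
With A = -1.098612 and B = -1.945910: α·A = (1−α)·B, so α = B/(A+B) = -1.945910/-3.044522 ≈ 0.639.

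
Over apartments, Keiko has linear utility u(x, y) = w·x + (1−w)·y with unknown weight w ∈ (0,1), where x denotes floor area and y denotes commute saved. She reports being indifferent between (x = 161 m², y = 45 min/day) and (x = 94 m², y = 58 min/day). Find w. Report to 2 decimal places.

u(161,45) = u(94,58) means w·161 + (1−w)·45 = w·94 + (1−w)·58.
Collecting terms: w·67 = (1−w)·13.
The marginal rate of substitution is 13/67, so w = 13/(67+13) = 0.16.

w = 0.16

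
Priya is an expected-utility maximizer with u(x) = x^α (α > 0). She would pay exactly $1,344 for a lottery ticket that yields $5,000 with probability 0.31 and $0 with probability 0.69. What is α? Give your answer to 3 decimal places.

Since u(0) = 0, the lottery's EU is 0.31·5000^α.
Equating: 1344^α = 0.31·5000^α, i.e. 0.2688^α = 0.31.
Taking logs: α·ln(1344/5000) = ln(0.31), so α = -1.171183 / -1.313788 ≈ 0.891.

α ≈ 0.891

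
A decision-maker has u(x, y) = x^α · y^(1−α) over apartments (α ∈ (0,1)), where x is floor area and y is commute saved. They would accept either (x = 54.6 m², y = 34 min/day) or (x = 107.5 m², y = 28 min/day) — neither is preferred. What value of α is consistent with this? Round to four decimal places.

Indifference: 54.6^α · 34^(1−α) = 107.5^α · 28^(1−α).
Rearrange to (54.6/107.5)^α = (28/34)^(1−α) and take logs: α·-0.6774570 = (1−α)·-0.1941560.
So α/(1−α) = (-0.1941560)/(-0.6774570) = 0.2865953, and α = 0.2865953/1.2865953 ≈ 0.2228.

α ≈ 0.2228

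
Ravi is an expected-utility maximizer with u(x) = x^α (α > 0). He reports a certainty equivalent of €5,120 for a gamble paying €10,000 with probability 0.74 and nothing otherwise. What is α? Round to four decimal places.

α ≈ 0.4498

Since u(0) = 0, the lottery's EU is 0.74·10000^α.
Indifference: 5120^α = 0.74·10000^α, so (5120/10000)^α = 0.74.
Taking logs: α·ln(5120/10000) = ln(0.74), so α = -0.3011051 / -0.6694307 ≈ 0.4498.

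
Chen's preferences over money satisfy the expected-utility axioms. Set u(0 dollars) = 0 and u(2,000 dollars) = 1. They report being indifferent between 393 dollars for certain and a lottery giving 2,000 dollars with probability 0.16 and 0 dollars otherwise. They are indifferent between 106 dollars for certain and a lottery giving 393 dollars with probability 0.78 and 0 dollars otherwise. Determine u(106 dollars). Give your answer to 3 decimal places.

The first gamble pins u(393 dollars): it must equal 0.16·1 + 0.84·0 = 0.16.
The second indifference gives u(106 dollars) = 0.78·u(393 dollars) + 0.22·u(0 dollars) = 0.78·0.16 + 0.22·0.00 = 0.1248.

0.125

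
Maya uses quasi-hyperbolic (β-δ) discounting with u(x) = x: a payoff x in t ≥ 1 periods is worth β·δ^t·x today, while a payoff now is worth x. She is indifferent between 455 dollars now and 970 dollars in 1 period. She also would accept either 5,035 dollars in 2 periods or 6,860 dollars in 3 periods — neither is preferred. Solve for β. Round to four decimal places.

β ≈ 0.6391

From the later pair, β·δ^2·5035 = β·δ^3·6860; dividing through, δ = 5035/6860 = 0.73397.
The first indifference: 455 = β·δ·970, so β = 455/(δ·970) = 455/(0.73397·970) ≈ 0.6391.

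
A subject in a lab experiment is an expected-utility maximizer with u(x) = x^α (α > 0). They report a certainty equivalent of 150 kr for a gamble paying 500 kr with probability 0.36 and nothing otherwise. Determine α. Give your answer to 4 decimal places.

α ≈ 0.8486

Since u(0) = 0, the lottery's EU is 0.36·500^α.
Equating: 150^α = 0.36·500^α, i.e. 0.3000^α = 0.36.
α = ln(0.36) / ln(150/500) = -1.0216512/-1.2039728 ≈ 0.8486.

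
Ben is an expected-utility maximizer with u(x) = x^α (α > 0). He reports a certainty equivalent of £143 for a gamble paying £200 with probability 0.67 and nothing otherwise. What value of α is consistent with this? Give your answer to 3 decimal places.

The lottery's expected utility is 0.67·u(200) + 0.33·u(0) = 0.67·200^α (since u(0) = 0 for α > 0).
Setting u(143) equal to that: 143^α = 0.67·200^α ⇒ (143/200)^α = 0.67.
Taking logs: α·ln(143/200) = ln(0.67), so α = -0.400478 / -0.335473 ≈ 1.194.

α ≈ 1.194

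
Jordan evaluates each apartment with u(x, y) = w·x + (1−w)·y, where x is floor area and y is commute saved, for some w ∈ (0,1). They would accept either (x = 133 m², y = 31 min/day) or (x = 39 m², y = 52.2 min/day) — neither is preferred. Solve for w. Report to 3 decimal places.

w = 0.184

Equating utilities: w·133 + (1−w)·31 = w·39 + (1−w)·52.2.
w·(133−39) = (1−w)·(52.2−31), i.e. w·94 = (1−w)·21.2.
So w/(1−w) = 21.2/94 = 0.2255, giving w = 21.2/(94+21.2) = 0.184.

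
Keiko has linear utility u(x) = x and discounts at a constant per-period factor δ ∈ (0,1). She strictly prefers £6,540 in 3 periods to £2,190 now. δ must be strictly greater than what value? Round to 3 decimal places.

Under u(x) = x this choice says 2190 < δ^3·6540.
Dividing by 6540: δ^3 > 0.33486. Both sides are positive, so the cube root keeps the direction.
δ > 0.33486^(1/3) = 0.694.

δ > 0.694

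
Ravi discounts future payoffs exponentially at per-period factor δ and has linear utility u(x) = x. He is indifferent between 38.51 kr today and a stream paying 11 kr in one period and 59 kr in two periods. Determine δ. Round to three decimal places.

Present value of the stream is 11·δ + 59·δ². Indifference gives 11δ + 59δ² = 38.51.
Rearranged: 59δ² + 11δ − 38.51 = 0.
The positive root is δ = [−11 + √(11² + 4·59·38.51)] / (2·59) = (−11 + 95.965)/118 ≈ 0.720.

δ ≈ 0.720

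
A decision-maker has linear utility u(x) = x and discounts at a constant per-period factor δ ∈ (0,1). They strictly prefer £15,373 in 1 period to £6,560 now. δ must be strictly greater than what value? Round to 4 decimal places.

The preference means 6560 < δ·15373.
So δ > 6560/15373 = 0.42672.

δ > 0.4267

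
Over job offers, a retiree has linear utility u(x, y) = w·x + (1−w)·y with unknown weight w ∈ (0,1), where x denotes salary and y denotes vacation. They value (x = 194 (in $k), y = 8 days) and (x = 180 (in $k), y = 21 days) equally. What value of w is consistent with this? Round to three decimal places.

w = 0.481

u(194,8) = u(180,21) means w·194 + (1−w)·8 = w·180 + (1−w)·21.
w·(194−180) = (1−w)·(21−8), i.e. w·14 = (1−w)·13.
The marginal rate of substitution is 13/14, so w = 13/(14+13) = 0.481.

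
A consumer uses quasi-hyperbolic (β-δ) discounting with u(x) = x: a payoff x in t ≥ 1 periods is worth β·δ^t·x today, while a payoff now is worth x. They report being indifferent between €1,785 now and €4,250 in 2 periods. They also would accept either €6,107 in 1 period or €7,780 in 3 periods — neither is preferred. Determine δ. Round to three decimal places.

δ ≈ 0.886

From the later pair, β·δ^1·6107 = β·δ^3·7780; dividing through, δ^2 = 6107/7780 = 0.78496, so δ = 0.88598.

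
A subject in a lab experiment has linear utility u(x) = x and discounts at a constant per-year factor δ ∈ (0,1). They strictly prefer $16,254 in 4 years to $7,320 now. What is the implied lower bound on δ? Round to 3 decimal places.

δ > 0.819

Comparing present values: 7320 < δ^4·16254.
Dividing by 16254: δ^4 > 0.45035. Both sides are positive, so the 4th root keeps the direction.
δ > 0.45035^(1/4) = 0.819.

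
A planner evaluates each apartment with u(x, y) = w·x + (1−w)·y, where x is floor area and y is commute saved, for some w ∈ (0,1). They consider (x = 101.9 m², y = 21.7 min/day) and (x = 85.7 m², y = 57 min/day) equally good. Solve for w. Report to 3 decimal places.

Indifference: w·101.9 + (1−w)·21.7 = w·85.7 + (1−w)·57.
Collecting terms: w·16.2 = (1−w)·35.3.
So w/(1−w) = 35.3/16.2 = 2.1790, giving w = 35.3/(16.2+35.3) = 0.685.

w = 0.685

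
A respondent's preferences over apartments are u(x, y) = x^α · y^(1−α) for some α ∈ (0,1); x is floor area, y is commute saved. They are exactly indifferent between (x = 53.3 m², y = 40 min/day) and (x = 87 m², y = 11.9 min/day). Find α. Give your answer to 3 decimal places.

α ≈ 0.712

Set the two utilities equal: 53.3^α·40^(1−α) = 87^α·11.9^(1−α).
Taking logs: α·ln 53.3 + (1−α)·ln 40 = α·ln 87 + (1−α)·ln 11.9, i.e. α·-0.489972 = (1−α)·-1.212341.
So α/(1−α) = (-1.212341)/(-0.489972) = 2.474307, and α = 2.474307/3.474307 ≈ 0.712.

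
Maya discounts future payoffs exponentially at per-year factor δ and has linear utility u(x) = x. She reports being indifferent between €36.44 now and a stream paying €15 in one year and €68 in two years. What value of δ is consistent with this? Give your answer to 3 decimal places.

Present value of the stream is 15·δ + 68·δ². Indifference gives 15δ + 68δ² = 36.44.
That is, 68δ² + 15δ − 36.44 = 0, a quadratic in δ.
δ = (−15 + √(15² + 4·68·36.44)) / (2·68) = (−15 + √10136.68) / 136 ≈ 0.630.

δ ≈ 0.630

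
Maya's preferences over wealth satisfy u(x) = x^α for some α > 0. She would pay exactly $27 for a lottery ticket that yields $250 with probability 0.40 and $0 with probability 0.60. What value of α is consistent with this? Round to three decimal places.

Since u(0) = 0, the lottery's EU is 0.40·250^α.
Equating: 27^α = 0.40·250^α, i.e. 0.1080^α = 0.40.
Taking logs: α·ln(27/250) = ln(0.40), so α = -0.916291 / -2.225624 ≈ 0.412.

α ≈ 0.412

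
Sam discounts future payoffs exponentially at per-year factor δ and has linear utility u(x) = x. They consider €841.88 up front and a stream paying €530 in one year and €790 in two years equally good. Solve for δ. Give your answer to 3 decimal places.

The stream is worth 530δ + 790δ² today, so 530δ + 790δ² = 841.88.
That is, 790δ² + 530δ − 841.88 = 0, a quadratic in δ.
δ = (−530 + √(530² + 4·790·841.88)) / (2·790) = (−530 + √2941240.80) / 1580 ≈ 0.750.

δ ≈ 0.750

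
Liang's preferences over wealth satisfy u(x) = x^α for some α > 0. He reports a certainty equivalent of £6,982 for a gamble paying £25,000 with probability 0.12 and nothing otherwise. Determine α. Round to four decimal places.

α ≈ 1.6622

The lottery's expected utility is 0.12·u(25000) + 0.88·u(0) = 0.12·25000^α (since u(0) = 0 for α > 0).
Indifference: 6982^α = 0.12·25000^α, so (6982/25000)^α = 0.12.
Take logs: α = ln 0.12 / ln(6982/25000) ≈ 1.662247.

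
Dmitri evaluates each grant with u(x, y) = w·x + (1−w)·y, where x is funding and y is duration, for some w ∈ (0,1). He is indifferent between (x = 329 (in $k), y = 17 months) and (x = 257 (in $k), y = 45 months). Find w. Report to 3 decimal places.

Indifference: w·329 + (1−w)·17 = w·257 + (1−w)·45.
Rearranging, 72·w − 28·(1−w) = 0.
Hence w = 28/(72+28) = 28/100 = 0.280.

w = 0.280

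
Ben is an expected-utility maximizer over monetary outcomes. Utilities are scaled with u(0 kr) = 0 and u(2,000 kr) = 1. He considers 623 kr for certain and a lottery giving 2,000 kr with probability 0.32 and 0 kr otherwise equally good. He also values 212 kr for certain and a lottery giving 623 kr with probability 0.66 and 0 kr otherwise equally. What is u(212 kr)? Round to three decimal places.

First, u(623 kr) = 0.32·u(2,000 kr) + 0.68·u(0 kr) = 0.32.
The second indifference gives u(212 kr) = 0.66·u(623 kr) + 0.34·u(0 kr) = 0.66·0.32 + 0.34·0.00 = 0.2112.

0.211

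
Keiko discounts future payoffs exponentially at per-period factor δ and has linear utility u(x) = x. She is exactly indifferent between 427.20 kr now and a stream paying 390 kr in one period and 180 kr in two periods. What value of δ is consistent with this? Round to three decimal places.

δ ≈ 0.800

Present value of the stream is 390·δ + 180·δ². Indifference gives 390δ + 180δ² = 427.20.
So 180δ² + 390δ − 427.20 = 0.
By the quadratic formula (taking the positive root), δ = (−390 + √459684.00) / 360 ≈ 0.800.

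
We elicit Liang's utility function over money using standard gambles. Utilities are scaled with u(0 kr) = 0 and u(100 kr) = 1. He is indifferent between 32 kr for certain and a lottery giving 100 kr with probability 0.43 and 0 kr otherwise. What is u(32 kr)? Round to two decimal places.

0.43

u(32 kr) equals the lottery's expected utility: 0.43·1 + 0.57·0 = 0.43.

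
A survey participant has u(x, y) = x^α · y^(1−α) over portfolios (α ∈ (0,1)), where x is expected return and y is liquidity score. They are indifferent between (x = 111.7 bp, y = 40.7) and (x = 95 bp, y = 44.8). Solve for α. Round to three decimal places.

α ≈ 0.372

Set the two utilities equal: 111.7^α·40.7^(1−α) = 95^α·44.8^(1−α).
Rearrange to (111.7/95)^α = (44.8/40.7)^(1−α) and take logs: α·0.161940 = (1−α)·0.095980.
So α/(1−α) = (0.095980)/(0.161940) = 0.592689, and α = 0.592689/1.592689 ≈ 0.372.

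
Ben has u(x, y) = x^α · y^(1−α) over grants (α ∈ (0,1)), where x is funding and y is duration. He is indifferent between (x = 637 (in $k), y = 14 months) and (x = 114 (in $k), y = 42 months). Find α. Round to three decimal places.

α ≈ 0.390

The Cobb–Douglas utilities coincide, so 637^α·14^(1−α) = 114^α·42^(1−α).
Rearrange to (637/114)^α = (42/14)^(1−α) and take logs: α·1.720571 = (1−α)·1.098612.
So α/(1−α) = (1.098612)/(1.720571) = 0.638516, and α = 0.638516/1.638516 ≈ 0.390.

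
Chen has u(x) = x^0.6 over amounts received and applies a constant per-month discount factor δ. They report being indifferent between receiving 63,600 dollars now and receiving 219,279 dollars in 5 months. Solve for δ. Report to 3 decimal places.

δ ≈ 0.862

Equating discounted utilities: u(63600) = δ^5·u(219279) ⇒ δ^5 = u(63600)/u(219279).
Since u(x) = x^0.6, δ^5 = (63600/219279)^0.6 = 0.29004^0.6 = 0.47586.
So δ = 0.47586^(1/5) ≈ 0.862.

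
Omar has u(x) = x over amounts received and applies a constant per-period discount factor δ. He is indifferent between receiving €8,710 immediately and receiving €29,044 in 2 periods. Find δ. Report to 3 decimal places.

δ ≈ 0.548

Equating discounted utilities: u(8710) = δ^2·u(29044) ⇒ δ^2 = u(8710)/u(29044).
With u(x) = x: δ^2 = 8710/29044 = 0.29989.
Hence δ = (0.29989)^(1/2) = 0.54762.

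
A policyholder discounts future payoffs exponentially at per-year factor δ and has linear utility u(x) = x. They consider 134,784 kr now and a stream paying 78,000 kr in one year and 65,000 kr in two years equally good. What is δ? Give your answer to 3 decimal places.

δ ≈ 0.960

The stream is worth 78000δ + 65000δ² today, so 78000δ + 65000δ² = 134784.
Rearranged: 65000δ² + 78000δ − 134784 = 0.
δ = (−78000 + √(78000² + 4·65000·134784)) / (2·65000) = (−78000 + √41127840000.00) / 130000 ≈ 0.960.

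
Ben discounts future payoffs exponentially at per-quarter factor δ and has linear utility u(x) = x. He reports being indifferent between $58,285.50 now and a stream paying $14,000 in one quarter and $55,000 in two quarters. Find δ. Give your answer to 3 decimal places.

δ ≈ 0.910

Equating present values: 58285.50 = 14000δ + 55000δ².
Rearranged: 55000δ² + 14000δ − 58285.50 = 0.
The positive root is δ = [−14000 + √(14000² + 4·55000·58285.50)] / (2·55000) = (−14000 + 114100.000)/110000 ≈ 0.910.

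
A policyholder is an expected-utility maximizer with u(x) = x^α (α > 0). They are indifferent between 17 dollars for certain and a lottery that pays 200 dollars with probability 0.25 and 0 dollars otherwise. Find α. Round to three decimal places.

α ≈ 0.562

Since u(0) = 0, the lottery's EU is 0.25·200^α.
Setting u(17) equal to that: 17^α = 0.25·200^α ⇒ (17/200)^α = 0.25.
α = ln(0.25) / ln(17/200) = -1.386294/-2.465104 ≈ 0.562.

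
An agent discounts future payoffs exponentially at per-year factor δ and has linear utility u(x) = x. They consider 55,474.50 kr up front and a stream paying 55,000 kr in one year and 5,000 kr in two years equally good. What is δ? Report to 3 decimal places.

δ ≈ 0.930

Present value of the stream is 55000·δ + 5000·δ². Indifference gives 55000δ + 5000δ² = 55474.50.
Rearranged: 5000δ² + 55000δ − 55474.50 = 0.
The positive root is δ = [−55000 + √(55000² + 4·5000·55474.50)] / (2·5000) = (−55000 + 64300.000)/10000 ≈ 0.930.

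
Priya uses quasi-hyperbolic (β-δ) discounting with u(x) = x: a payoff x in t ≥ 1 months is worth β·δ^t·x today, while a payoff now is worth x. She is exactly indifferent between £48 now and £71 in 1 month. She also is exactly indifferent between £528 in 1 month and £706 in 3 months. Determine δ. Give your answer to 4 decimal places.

The second indifference involves only future payoffs, so β cancels: β·δ^1·528 = β·δ^3·706, giving δ^2 = 528/706 = 0.74788, so δ = 0.86480.

δ ≈ 0.8648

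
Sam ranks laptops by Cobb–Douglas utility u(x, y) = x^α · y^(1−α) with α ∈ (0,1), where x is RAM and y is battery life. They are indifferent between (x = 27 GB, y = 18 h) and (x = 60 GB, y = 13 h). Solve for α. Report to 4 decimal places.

The Cobb–Douglas utilities coincide, so 27^α·18^(1−α) = 60^α·13^(1−α).
Taking logs: α·ln 27 + (1−α)·ln 18 = α·ln 60 + (1−α)·ln 13, i.e. α·-0.7985077 = (1−α)·-0.3254224.
So α/(1−α) = (-0.3254224)/(-0.7985077) = 0.4075382, and α = 0.4075382/1.4075382 ≈ 0.2895.

α ≈ 0.2895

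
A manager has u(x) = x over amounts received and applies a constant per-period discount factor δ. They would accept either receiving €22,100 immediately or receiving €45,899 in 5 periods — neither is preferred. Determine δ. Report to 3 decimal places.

δ ≈ 0.864

Equating discounted utilities: u(22100) = δ^5·u(45899) ⇒ δ^5 = u(22100)/u(45899).
With u(x) = x: δ^5 = 22100/45899 = 0.48149.
Taking the 5th root: δ = 0.48149^(1/5) ≈ 0.864.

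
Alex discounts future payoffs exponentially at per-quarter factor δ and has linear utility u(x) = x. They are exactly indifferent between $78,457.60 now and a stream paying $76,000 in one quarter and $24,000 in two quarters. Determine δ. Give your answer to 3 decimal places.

Present value of the stream is 76000·δ + 24000·δ². Indifference gives 76000δ + 24000δ² = 78457.60.
That is, 24000δ² + 76000δ − 78457.60 = 0, a quadratic in δ.
δ = (−76000 + √(76000² + 4·24000·78457.60)) / (2·24000) = (−76000 + √13307929600.00) / 48000 ≈ 0.820.

δ ≈ 0.820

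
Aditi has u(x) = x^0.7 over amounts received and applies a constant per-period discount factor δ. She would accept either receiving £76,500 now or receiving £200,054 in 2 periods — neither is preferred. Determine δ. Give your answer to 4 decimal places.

δ ≈ 0.7143

Indifference means u(76500) = δ^2 · u(200054), so δ^2 = u(76500)/u(200054).
With u(x) = x^0.7: δ^2 = 76500^0.7/200054^0.7 = (76500/200054)^0.7 = 0.51022.
Taking the square root: δ = 0.51022^(1/2) ≈ 0.7143.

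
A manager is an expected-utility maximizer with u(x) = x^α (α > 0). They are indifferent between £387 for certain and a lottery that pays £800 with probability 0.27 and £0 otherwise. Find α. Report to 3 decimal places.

EU(lottery) = 0.27·800^α + 0.73·0 = 0.27·800^α.
Setting u(387) equal to that: 387^α = 0.27·800^α ⇒ (387/800)^α = 0.27.
α = ln(0.27) / ln(387/800) = -1.309333/-0.726187 ≈ 1.803.

α ≈ 1.803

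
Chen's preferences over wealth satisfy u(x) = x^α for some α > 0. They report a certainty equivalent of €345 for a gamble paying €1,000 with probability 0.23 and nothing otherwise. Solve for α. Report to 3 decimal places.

Since u(0) = 0, the lottery's EU is 0.23·1000^α.
Equating: 345^α = 0.23·1000^α, i.e. 0.3450^α = 0.23.
Take logs: α = ln 0.23 / ln(345/1000) ≈ 1.38100.

α ≈ 1.381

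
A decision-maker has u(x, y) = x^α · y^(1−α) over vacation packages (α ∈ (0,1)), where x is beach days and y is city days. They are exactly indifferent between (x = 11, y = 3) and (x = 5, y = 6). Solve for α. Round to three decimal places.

α ≈ 0.468

Set the two utilities equal: 11^α·3^(1−α) = 5^α·6^(1−α).
(11/5)^α = (6/3)^(1−α); take logs: α·ln(11/5) = (1−α)·ln(6/3), i.e. α·0.788457 = (1−α)·0.693147.
With A = 0.788457 and B = 0.693147: α·A = (1−α)·B, so α = B/(A+B) = 0.693147/1.481604 ≈ 0.468.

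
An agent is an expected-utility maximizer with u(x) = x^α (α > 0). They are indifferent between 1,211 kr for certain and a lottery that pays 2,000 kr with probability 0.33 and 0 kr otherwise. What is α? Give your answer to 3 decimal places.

α ≈ 2.210

EU(lottery) = 0.33·2000^α + 0.67·0 = 0.33·2000^α.
Setting u(1211) equal to that: 1211^α = 0.33·2000^α ⇒ (1211/2000)^α = 0.33.
Take logs: α = ln 0.33 / ln(1211/2000) ≈ 2.20981.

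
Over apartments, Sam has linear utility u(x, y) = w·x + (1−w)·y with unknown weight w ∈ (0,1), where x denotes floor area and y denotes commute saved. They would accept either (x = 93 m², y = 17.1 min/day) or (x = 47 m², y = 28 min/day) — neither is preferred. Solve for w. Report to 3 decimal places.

w = 0.192

Equating utilities: w·93 + (1−w)·17.1 = w·47 + (1−w)·28.
Rearranging, 46·w − 10.9·(1−w) = 0.
The marginal rate of substitution is 10.9/46, so w = 10.9/(46+10.9) = 0.192.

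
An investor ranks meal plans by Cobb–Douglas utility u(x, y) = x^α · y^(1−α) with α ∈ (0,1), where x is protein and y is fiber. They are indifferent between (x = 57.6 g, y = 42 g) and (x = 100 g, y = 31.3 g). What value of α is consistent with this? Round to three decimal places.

α ≈ 0.348

Set the two utilities equal: 57.6^α·42^(1−α) = 100^α·31.3^(1−α).
Taking logs: α·ln 57.6 + (1−α)·ln 42 = α·ln 100 + (1−α)·ln 31.3, i.e. α·-0.551648 = (1−α)·-0.294052.
With A = -0.551648 and B = -0.294052: α·A = (1−α)·B, so α = B/(A+B) = -0.294052/-0.845700 ≈ 0.348.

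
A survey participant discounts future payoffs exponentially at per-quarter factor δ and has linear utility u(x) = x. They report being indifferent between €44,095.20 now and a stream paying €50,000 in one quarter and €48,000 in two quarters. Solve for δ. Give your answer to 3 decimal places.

δ ≈ 0.570

Present value of the stream is 50000·δ + 48000·δ². Indifference gives 50000δ + 48000δ² = 44095.20.
So 48000δ² + 50000δ − 44095.20 = 0.
The positive root is δ = [−50000 + √(50000² + 4·48000·44095.20)] / (2·48000) = (−50000 + 104720.000)/96000 ≈ 0.570.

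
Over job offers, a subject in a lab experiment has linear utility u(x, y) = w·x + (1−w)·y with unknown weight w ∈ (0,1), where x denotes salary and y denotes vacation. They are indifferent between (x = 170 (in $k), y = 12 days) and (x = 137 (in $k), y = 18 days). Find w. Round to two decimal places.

u(170,12) = u(137,18) means w·170 + (1−w)·12 = w·137 + (1−w)·18.
w·(170−137) = (1−w)·(18−12), i.e. w·33 = (1−w)·6.
So w/(1−w) = 6/33 = 0.1818, giving w = 6/(33+6) = 0.15.

w = 0.15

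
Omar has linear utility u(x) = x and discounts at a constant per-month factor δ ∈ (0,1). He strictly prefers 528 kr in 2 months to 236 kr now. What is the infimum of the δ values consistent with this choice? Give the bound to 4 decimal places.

The preference means 236 < δ^2·528.
Hence δ^2 > 236/528 = 0.44697, and x ↦ x^(1/2) is increasing on (0,∞).
δ > 0.44697^(1/2) = 0.6686.

δ > 0.6686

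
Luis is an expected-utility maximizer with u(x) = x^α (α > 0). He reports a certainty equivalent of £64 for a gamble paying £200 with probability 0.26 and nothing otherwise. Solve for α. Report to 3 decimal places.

α ≈ 1.182

The lottery's expected utility is 0.26·u(200) + 0.74·u(0) = 0.26·200^α (since u(0) = 0 for α > 0).
Setting u(64) equal to that: 64^α = 0.26·200^α ⇒ (64/200)^α = 0.26.
α = ln(0.26) / ln(64/200) = -1.347074/-1.139434 ≈ 1.182.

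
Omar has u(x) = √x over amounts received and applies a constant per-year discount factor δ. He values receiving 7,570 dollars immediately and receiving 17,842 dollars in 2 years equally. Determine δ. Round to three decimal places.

δ ≈ 0.807

Equating discounted utilities: u(7570) = δ^2·u(17842) ⇒ δ^2 = u(7570)/u(17842).
With u(x) = √x: δ^2 = √7570/√17842 = √(7570/17842) = 0.65137.
So δ = 0.65137^(1/2) ≈ 0.807.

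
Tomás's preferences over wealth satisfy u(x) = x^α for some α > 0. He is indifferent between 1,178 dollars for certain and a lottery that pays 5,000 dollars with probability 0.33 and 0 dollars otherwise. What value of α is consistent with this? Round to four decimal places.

EU(lottery) = 0.33·5000^α + 0.67·0 = 0.33·5000^α.
Indifference: 1178^α = 0.33·5000^α, so (1178/5000)^α = 0.33.
Take logs: α = ln 0.33 / ln(1178/5000) ≈ 0.766912.

α ≈ 0.7669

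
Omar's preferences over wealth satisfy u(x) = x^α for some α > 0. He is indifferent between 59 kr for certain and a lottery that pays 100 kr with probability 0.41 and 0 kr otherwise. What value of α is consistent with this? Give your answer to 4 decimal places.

α ≈ 1.6898

The lottery's expected utility is 0.41·u(100) + 0.59·u(0) = 0.41·100^α (since u(0) = 0 for α > 0).
Equating: 59^α = 0.41·100^α, i.e. 0.5900^α = 0.41.
Taking logs: α·ln(59/100) = ln(0.41), so α = -0.8915981 / -0.5276327 ≈ 1.6898.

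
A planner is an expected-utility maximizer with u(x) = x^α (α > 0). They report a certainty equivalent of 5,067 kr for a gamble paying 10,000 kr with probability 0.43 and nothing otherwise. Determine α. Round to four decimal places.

α ≈ 1.2414

The lottery's expected utility is 0.43·u(10000) + 0.57·u(0) = 0.43·10000^α (since u(0) = 0 for α > 0).
Equating: 5067^α = 0.43·10000^α, i.e. 0.5067^α = 0.43.
Taking logs: α·ln(5067/10000) = ln(0.43), so α = -0.8439701 / -0.6798362 ≈ 1.2414.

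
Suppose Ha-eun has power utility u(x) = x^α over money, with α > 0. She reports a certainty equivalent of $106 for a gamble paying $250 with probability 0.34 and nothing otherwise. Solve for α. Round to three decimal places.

EU(lottery) = 0.34·250^α + 0.66·0 = 0.34·250^α.
Setting u(106) equal to that: 106^α = 0.34·250^α ⇒ (106/250)^α = 0.34.
Take logs: α = ln 0.34 / ln(106/250) ≈ 1.25732.

α ≈ 1.257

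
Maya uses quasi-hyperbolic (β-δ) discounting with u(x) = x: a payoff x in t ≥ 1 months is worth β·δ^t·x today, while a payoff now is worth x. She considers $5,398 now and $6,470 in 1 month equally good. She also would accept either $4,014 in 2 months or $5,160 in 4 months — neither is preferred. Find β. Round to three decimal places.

β ≈ 0.946

From the later pair, β·δ^2·4014 = β·δ^4·5160; dividing through, δ^2 = 4014/5160 = 0.77791, so δ = 0.88199.
The first indifference: 5398 = β·δ·6470, so β = 5398/(δ·6470) = 5398/(0.88199·6470) ≈ 0.946.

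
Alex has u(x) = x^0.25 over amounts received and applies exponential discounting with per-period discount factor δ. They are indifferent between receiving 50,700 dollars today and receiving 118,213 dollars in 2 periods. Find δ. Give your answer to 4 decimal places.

δ ≈ 0.8996

Indifference means u(50700) = δ^2 · u(118213), so δ^2 = u(50700)/u(118213).
With u(x) = x^0.25: δ^2 = 50700^0.25/118213^0.25 = (50700/118213)^0.25 = 0.80926.
Taking the square root: δ = 0.80926^(1/2) ≈ 0.8996.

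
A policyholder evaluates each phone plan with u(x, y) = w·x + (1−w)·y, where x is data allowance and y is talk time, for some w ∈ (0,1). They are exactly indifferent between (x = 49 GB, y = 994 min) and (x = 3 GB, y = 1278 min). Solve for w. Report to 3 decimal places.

w = 0.861

u(49,994) = u(3,1278) means w·49 + (1−w)·994 = w·3 + (1−w)·1278.
Collecting terms: w·46 = (1−w)·284.
The marginal rate of substitution is 284/46, so w = 284/(46+284) = 0.861.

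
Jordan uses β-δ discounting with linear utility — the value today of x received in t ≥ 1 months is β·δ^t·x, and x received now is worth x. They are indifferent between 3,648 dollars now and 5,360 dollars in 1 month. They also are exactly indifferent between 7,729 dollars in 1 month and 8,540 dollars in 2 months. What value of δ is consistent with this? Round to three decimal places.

δ ≈ 0.905

Both payoffs in the second observation are in the future, so β drops out: δ^1·7729 = δ^2·8540 ⇒ δ = 7729/8540 = 0.90504.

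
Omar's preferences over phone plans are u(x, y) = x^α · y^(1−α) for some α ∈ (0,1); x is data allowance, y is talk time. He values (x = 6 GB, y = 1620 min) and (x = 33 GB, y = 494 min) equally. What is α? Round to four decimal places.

α ≈ 0.4106

The Cobb–Douglas utilities coincide, so 6^α·1620^(1−α) = 33^α·494^(1−α).
Rearrange to (6/33)^α = (494/1620)^(1−α) and take logs: α·-1.7047481 = (1−α)·-1.1876459.
Thus α·(-2.8923940) = -1.1876459, so α = -1.1876459/-2.8923940 ≈ 0.4106.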